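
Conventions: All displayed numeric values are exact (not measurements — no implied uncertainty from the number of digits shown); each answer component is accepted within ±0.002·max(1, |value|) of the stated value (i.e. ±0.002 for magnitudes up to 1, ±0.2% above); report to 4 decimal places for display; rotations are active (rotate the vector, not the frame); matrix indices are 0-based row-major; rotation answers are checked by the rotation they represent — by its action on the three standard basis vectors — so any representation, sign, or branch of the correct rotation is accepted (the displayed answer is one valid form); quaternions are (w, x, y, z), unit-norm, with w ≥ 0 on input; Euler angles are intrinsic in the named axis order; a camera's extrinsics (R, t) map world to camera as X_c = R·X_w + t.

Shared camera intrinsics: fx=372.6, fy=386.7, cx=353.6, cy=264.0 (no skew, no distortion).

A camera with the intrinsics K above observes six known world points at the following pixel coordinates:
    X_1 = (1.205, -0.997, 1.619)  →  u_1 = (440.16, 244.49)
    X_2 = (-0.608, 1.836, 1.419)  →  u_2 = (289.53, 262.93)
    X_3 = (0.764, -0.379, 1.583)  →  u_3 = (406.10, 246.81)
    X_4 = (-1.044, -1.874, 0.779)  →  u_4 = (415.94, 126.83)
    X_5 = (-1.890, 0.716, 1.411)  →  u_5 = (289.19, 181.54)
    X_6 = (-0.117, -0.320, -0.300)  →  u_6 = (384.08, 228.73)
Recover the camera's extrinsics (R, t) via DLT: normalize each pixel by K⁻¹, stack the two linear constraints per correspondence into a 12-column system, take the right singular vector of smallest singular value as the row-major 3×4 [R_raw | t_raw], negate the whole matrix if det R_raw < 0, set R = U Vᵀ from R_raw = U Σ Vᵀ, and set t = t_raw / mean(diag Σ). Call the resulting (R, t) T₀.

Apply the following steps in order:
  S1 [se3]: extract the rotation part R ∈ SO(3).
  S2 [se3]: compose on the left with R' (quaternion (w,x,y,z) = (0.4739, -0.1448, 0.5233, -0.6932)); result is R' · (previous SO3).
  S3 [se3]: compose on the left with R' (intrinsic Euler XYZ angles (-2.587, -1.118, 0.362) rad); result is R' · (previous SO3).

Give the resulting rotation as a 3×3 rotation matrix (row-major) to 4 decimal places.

source (pnp_recover): camera pose = R=[0.6304 -0.7758 0.0259; 0.7598 0.6098 -0.2254; 0.1591 0.1618 0.9739], t=(0.3494, -0.3592, 6.6688)
after S1 (rot_of_se3): [0.6304 -0.7758 0.0259; 0.7598 0.6098 -0.2254; 0.1591 0.1618 0.9739]
after S2 (compose_so3): [0.1741 0.8158 0.5515; -0.6057 0.5303 -0.5932; -0.7764 -0.2307 0.5865]
after S3 (compose_so3): [0.8633 0.4591 -0.2098; 0.4289 -0.4480 0.7844; 0.2661 -0.7671 -0.5837]

rotation (matrix) = ((0.8633, 0.4591, -0.2098), (0.4289, -0.4480, 0.7844), (0.2661, -0.7671, -0.5837))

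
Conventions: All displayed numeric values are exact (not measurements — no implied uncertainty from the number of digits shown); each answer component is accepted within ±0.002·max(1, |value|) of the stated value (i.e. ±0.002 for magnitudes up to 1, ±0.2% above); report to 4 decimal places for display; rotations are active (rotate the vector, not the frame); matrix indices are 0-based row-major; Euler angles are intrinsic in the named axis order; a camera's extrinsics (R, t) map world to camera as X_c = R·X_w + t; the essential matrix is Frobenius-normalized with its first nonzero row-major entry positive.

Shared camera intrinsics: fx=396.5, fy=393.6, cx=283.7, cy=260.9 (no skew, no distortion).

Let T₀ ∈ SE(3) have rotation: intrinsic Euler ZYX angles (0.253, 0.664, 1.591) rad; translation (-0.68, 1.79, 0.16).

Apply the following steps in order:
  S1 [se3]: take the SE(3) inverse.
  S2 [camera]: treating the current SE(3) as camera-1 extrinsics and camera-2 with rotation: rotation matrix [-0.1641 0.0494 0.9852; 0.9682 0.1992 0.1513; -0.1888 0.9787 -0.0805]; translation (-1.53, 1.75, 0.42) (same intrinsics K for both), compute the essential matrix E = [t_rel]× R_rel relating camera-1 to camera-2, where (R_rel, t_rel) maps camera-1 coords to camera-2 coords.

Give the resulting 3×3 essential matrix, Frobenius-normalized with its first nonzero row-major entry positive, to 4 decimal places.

matrix = [0.3390 0.4136 0.3684; 0.3669 -0.3606 0.3343; -0.0625 0.4441 -0.0264]

after S1 (invert_se3): R=[0.7625 0.1971 -0.6163; 0.6016 0.1347 0.7874; 0.2382 -0.9711 -0.0159], t=(0.2642, 0.0420, 1.9028)
after S2 (essential): [0.3390 0.4136 0.3684; 0.3669 -0.3606 0.3343; -0.0625 0.4441 -0.0264]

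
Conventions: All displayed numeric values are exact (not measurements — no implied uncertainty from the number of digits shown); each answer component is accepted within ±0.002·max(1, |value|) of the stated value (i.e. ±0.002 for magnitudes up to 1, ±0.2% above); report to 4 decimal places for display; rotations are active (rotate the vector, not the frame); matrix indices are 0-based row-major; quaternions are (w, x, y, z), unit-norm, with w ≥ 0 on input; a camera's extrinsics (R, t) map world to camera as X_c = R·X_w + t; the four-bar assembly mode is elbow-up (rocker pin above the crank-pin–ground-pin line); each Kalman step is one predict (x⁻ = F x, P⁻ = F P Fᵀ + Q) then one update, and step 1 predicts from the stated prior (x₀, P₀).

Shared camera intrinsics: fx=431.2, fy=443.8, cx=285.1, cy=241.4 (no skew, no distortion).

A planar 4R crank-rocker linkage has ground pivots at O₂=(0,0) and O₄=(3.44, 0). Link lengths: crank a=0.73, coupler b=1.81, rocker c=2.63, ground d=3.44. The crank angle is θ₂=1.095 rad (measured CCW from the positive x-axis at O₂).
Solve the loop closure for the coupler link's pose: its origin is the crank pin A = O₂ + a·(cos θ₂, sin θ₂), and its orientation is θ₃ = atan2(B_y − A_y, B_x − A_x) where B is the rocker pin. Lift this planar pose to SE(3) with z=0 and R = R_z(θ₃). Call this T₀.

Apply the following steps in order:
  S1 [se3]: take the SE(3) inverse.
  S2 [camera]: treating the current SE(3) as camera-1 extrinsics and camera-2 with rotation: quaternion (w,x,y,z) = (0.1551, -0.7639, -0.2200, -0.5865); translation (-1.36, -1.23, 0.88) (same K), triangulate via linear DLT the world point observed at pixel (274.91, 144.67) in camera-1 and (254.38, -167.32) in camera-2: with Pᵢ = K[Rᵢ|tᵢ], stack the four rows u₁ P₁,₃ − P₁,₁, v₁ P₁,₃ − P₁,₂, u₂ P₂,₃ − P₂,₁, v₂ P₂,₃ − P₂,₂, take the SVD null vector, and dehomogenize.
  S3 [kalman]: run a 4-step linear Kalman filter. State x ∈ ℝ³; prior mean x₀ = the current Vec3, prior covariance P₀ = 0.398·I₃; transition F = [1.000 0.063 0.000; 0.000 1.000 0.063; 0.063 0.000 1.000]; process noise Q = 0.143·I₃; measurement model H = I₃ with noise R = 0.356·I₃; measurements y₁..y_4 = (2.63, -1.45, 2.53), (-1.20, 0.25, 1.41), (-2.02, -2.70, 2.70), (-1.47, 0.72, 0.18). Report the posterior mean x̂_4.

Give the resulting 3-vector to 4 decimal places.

source (fourbar_fk): coupler pose = R=[0.7171 -0.6969 0.0000; 0.6969 0.7171 0.0000; 0.0000 0.0000 1.0000], t=(0.3344, 0.6489, 0.0000)
after S1 (invert_se3): R=[0.7171 0.6969 0.0000; -0.6969 0.7171 0.0000; 0.0000 0.0000 1.0000], t=(-0.6920, -0.2323, 0.0000)
after S2 (triangulate): (0.4885, 0.4516, 1.1421)
after S3 (kf_track): (-1.1813, -0.3286, 1.2121)

result = (-1.1813, -0.3286, 1.2121)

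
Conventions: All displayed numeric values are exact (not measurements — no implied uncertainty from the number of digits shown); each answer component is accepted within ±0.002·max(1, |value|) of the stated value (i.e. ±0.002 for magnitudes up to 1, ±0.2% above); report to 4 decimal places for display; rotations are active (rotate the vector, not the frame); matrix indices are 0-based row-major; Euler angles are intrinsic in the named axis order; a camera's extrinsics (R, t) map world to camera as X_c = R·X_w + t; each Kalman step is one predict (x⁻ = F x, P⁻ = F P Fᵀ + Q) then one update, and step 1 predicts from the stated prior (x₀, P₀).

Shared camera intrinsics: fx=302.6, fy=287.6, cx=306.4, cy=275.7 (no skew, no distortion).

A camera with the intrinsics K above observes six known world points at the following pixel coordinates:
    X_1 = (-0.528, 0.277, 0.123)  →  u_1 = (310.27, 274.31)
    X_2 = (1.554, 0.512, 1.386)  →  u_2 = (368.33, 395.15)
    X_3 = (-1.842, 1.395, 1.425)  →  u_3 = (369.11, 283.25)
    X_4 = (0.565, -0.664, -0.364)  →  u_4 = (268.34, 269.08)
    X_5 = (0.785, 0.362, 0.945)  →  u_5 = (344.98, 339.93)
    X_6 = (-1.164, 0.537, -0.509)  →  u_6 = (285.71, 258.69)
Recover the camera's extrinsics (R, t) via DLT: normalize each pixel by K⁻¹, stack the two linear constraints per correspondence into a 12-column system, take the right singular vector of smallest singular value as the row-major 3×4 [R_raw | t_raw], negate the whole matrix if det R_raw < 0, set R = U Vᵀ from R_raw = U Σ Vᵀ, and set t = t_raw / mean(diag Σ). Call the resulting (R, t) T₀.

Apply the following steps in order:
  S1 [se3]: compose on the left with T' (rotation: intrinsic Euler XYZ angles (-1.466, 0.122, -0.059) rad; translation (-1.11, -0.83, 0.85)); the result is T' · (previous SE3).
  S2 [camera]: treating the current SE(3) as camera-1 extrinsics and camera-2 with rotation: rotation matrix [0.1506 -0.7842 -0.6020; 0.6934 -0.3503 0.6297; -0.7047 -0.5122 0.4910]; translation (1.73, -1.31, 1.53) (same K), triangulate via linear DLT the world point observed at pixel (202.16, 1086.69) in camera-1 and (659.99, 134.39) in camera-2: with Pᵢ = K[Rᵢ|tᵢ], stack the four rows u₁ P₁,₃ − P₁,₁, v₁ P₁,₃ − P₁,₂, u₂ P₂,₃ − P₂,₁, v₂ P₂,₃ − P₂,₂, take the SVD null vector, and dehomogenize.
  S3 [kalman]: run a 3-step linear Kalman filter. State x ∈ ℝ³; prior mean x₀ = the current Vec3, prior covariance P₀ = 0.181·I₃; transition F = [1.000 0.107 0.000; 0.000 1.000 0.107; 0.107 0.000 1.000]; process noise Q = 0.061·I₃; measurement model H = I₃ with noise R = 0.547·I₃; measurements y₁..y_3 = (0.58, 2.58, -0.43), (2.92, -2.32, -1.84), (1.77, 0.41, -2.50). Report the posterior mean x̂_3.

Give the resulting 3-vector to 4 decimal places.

source (pnp_recover): camera pose = R=[-0.2003 -0.0868 0.9759; 0.6513 0.7323 0.1988; -0.7319 0.6754 -0.0901], t=(-0.1301, 0.0901, 5.1446)
after S1 (compose_se3): R=[-0.2494 0.0391 0.9676; -0.6337 0.7490 -0.1936; -0.7323 -0.6614 -0.1620], t=(-0.6075, 4.2736, 1.2886)
after S2 (triangulate): (0.2728, -0.4186, 0.2429)
after S3 (kf_track): (1.1980, -0.1708, -0.9256)

result = (1.1980, -0.1708, -0.9256)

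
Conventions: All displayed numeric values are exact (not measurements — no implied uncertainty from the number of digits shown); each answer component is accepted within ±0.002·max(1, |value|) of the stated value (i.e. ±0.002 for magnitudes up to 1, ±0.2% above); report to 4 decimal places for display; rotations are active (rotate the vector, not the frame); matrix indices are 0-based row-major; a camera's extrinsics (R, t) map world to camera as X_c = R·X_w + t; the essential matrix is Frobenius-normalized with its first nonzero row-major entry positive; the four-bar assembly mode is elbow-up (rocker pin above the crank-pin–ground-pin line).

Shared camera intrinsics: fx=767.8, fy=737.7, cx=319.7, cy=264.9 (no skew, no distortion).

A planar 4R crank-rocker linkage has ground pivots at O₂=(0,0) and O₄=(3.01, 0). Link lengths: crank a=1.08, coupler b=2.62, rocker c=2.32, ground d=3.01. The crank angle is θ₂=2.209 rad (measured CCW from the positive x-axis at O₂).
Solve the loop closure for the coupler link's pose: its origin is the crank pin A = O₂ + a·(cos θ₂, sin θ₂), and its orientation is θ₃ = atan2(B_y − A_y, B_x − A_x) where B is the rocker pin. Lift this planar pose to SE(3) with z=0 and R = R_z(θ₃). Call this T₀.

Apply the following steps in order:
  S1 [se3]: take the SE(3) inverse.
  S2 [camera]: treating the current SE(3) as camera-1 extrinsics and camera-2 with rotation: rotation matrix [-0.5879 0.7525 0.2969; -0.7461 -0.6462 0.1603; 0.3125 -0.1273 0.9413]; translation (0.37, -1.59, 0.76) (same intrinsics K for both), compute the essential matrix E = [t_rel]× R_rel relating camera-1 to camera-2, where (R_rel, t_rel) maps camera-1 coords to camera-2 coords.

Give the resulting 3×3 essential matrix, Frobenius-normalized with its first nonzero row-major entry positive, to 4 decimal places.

matrix = [0.0114 0.1700 -0.5224; -0.1358 0.2410 -0.3767; -0.5412 0.3667 0.2289]

source (fourbar_fk): coupler pose = R=[0.9116 -0.4112 0.0000; 0.4112 0.9116 0.0000; 0.0000 0.0000 1.0000], t=(-0.6434, 0.8674, 0.0000)
after S1 (invert_se3): R=[0.9116 0.4112 0.0000; -0.4112 0.9116 0.0000; 0.0000 0.0000 1.0000], t=(0.2298, -1.0553, 0.0000)
after S2 (essential): [0.0114 0.1700 -0.5224; -0.1358 0.2410 -0.3767; -0.5412 0.3667 0.2289]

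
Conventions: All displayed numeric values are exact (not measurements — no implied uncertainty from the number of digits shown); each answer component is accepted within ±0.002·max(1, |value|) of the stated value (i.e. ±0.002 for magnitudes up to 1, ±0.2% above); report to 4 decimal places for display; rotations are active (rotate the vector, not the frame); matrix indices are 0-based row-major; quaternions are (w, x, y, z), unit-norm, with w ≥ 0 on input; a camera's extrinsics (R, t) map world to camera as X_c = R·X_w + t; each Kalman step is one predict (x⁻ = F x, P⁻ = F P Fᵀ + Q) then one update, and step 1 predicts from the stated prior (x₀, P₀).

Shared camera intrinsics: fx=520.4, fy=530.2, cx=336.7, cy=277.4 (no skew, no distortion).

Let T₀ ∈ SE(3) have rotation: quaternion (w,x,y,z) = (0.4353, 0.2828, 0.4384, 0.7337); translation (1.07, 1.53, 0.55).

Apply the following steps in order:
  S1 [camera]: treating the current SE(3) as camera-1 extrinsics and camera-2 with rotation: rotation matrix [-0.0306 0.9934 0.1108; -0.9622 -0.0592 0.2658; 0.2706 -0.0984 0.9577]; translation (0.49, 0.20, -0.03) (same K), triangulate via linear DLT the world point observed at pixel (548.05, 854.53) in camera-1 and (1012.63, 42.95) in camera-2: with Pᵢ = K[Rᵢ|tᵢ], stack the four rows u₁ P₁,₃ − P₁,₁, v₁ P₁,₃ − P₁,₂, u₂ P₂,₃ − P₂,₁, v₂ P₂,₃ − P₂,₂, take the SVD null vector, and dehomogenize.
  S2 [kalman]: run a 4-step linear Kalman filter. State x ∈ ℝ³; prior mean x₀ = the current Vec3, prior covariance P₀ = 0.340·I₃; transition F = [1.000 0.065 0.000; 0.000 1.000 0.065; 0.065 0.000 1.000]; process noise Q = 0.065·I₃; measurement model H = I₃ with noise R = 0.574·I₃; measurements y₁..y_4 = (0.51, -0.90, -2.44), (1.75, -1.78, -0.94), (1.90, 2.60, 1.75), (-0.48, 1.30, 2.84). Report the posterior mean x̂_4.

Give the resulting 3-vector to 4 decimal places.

after S1 (triangulate): (1.3228, 1.5769, 1.5812)
after S2 (kf_track): (0.9916, 0.8870, 1.1916)

result = (0.9916, 0.8870, 1.1916)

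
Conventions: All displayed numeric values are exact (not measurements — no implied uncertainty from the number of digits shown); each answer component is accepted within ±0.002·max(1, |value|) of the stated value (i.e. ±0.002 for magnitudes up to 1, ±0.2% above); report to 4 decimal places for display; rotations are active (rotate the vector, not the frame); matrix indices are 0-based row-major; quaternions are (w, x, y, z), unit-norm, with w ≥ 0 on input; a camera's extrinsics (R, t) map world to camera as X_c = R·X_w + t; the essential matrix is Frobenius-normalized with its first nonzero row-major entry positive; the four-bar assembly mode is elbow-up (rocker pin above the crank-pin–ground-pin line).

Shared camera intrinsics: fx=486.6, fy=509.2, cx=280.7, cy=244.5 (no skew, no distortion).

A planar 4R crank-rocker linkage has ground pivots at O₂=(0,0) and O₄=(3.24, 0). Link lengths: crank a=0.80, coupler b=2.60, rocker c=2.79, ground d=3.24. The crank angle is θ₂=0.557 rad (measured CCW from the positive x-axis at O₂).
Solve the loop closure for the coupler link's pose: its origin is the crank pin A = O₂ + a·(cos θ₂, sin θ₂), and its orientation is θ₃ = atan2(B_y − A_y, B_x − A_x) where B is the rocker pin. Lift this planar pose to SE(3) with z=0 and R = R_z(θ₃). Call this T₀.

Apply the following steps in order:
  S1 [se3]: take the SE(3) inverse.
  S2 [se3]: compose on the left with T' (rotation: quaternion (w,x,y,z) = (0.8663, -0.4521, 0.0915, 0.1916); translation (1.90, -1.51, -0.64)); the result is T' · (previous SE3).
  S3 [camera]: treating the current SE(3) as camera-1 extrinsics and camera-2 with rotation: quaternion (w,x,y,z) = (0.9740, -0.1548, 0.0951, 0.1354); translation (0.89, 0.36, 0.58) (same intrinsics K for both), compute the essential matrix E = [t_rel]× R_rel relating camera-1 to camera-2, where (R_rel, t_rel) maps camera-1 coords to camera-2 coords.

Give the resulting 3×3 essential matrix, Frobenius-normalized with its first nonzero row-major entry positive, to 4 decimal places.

source (fourbar_fk): coupler pose = R=[0.5652 -0.8249 0.0000; 0.8249 0.5652 0.0000; 0.0000 0.0000 1.0000], t=(0.6791, 0.4229, 0.0000)
after S1 (invert_se3): R=[0.5652 0.8249 0.0000; -0.8249 0.5652 -0.0000; 0.0000 0.0000 1.0000], t=(-0.7327, 0.3211, 0.0000)
after S2 (compose_se3): R=[0.8564 0.5161 -0.0147; -0.2862 0.4983 0.8184; 0.4297 -0.6967 0.5744], t=(1.1002, -1.5263, -0.6372)
after S3 (essential): [0.5060 0.3768 -0.3164; -0.4721 0.2387 -0.4546; 0.0470 -0.0636 0.0959]

matrix = [0.5060 0.3768 -0.3164; -0.4721 0.2387 -0.4546; 0.0470 -0.0636 0.0959]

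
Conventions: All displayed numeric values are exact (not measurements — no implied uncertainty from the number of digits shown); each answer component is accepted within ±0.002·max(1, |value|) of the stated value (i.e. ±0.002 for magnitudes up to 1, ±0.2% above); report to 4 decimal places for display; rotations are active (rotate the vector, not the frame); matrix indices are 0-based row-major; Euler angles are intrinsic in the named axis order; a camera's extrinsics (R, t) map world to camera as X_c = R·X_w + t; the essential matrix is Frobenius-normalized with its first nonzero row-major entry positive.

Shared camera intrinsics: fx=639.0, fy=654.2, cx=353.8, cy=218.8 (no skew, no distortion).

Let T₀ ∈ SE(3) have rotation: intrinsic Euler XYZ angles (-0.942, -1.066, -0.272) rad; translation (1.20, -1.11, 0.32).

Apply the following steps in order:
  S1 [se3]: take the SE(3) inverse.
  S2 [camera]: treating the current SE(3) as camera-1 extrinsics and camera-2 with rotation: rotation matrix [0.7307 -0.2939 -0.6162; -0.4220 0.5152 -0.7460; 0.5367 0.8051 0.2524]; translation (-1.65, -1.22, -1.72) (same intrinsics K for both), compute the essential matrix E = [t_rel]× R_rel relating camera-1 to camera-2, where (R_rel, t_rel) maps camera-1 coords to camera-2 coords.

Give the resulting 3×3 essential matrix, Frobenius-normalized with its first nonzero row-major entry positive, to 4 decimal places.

matrix = [0.6632 -0.0489 -0.1946; -0.2249 0.0376 -0.3730; 0.0759 -0.0339 0.5673]

after S1 (invert_se3): R=[0.4658 0.5238 0.7132; 0.1299 0.7567 -0.6407; -0.8753 0.3911 0.2845], t=(-0.2058, 0.8891, 1.3935)
after S2 (essential): [0.6632 -0.0489 -0.1946; -0.2249 0.0376 -0.3730; 0.0759 -0.0339 0.5673]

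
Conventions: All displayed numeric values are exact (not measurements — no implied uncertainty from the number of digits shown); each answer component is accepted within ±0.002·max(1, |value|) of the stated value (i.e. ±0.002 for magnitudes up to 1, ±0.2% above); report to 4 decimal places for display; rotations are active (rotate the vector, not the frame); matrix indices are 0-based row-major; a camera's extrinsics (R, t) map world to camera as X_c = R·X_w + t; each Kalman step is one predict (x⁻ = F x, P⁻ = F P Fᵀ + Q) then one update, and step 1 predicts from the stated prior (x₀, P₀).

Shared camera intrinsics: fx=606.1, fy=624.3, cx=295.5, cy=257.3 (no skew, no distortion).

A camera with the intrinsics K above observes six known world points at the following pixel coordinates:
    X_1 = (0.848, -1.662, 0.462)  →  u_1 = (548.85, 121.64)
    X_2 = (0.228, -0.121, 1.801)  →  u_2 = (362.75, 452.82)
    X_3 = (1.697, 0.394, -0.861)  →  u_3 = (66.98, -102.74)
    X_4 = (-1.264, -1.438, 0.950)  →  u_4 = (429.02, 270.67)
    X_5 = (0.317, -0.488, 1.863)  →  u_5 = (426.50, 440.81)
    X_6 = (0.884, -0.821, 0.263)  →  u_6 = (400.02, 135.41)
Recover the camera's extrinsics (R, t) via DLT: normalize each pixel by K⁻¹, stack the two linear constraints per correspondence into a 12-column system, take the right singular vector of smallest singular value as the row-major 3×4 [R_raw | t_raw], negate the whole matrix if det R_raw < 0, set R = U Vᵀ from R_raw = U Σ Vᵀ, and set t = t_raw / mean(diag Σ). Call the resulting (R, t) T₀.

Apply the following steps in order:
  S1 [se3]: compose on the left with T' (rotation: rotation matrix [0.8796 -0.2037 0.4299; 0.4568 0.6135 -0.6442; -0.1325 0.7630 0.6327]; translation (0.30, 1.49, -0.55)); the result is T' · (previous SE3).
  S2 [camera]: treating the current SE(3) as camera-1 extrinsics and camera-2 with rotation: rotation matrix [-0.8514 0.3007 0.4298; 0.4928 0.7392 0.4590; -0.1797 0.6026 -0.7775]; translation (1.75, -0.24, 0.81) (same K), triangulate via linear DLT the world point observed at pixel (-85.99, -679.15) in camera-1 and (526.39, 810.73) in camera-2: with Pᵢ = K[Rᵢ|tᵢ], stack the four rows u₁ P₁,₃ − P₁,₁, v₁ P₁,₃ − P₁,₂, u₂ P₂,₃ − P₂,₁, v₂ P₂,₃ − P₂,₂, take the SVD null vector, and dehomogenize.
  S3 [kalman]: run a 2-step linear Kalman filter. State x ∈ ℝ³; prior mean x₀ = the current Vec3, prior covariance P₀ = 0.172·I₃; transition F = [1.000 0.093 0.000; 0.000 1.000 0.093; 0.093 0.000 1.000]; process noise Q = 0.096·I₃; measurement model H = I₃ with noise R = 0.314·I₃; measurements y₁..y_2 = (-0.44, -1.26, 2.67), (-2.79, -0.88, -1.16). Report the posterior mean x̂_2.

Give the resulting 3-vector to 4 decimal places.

source (pnp_recover): camera pose = R=[0.0920 -0.9284 0.3600; -0.1498 0.3445 0.9268; -0.9844 -0.1392 -0.1074], t=(-0.3805, -0.4602, 4.0201)
after S1 (compose_se3): R=[-0.3117 -0.9466 0.0817; 0.5842 -0.1231 0.8022; -0.7493 0.2978 0.5914], t=(1.7871, -1.5557, 1.6927)
after S2 (triangulate): (1.6230, 1.8345, -0.4149)
after S3 (kf_track): (-0.8275, -0.2108, 0.0180)

result = (-0.8275, -0.2108, 0.0180)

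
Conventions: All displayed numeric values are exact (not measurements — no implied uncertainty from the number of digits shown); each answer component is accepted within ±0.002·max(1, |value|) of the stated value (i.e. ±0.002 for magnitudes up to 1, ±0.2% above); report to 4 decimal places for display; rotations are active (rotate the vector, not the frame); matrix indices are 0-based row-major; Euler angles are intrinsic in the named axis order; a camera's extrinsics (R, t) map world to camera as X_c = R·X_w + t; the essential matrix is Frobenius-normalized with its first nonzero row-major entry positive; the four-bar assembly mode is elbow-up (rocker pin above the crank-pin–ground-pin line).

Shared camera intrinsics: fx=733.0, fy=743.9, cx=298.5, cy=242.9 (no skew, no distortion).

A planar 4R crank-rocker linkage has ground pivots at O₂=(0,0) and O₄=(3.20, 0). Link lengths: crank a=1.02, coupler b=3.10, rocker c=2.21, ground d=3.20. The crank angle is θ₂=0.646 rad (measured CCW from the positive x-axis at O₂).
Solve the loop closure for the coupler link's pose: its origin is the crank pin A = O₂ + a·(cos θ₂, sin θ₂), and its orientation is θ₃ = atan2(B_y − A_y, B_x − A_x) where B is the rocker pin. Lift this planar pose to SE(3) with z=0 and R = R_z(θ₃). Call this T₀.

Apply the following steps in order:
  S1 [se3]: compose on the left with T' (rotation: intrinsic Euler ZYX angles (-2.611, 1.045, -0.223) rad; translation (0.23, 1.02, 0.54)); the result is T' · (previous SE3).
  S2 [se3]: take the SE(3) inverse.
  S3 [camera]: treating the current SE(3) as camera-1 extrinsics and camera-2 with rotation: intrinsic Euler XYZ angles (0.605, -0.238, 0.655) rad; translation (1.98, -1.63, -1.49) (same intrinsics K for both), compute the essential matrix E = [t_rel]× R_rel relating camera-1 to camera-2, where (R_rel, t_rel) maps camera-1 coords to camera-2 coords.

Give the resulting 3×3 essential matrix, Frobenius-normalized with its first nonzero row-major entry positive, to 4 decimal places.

source (fourbar_fk): coupler pose = R=[0.8608 -0.5090 0.0000; 0.5090 0.8608 0.0000; 0.0000 0.0000 1.0000], t=(0.8145, 0.6140, 0.0000)
after S1 (compose_se3): R=[-0.0375 0.7872 -0.6156; -0.5975 -0.5115 -0.6176; -0.8010 0.3447 0.4895], t=(0.2818, 0.3561, -0.2326)
after S2 (invert_se3): R=[-0.0375 -0.5975 -0.8010; 0.7872 -0.5115 0.3447; -0.6156 -0.6176 0.4895], t=(0.0370, 0.0405, 0.5072)
after S3 (essential): [0.2471 -0.2396 -0.3191; 0.2652 -0.5679 0.1470; 0.1447 0.1073 -0.5769]

matrix = [0.2471 -0.2396 -0.3191; 0.2652 -0.5679 0.1470; 0.1447 0.1073 -0.5769]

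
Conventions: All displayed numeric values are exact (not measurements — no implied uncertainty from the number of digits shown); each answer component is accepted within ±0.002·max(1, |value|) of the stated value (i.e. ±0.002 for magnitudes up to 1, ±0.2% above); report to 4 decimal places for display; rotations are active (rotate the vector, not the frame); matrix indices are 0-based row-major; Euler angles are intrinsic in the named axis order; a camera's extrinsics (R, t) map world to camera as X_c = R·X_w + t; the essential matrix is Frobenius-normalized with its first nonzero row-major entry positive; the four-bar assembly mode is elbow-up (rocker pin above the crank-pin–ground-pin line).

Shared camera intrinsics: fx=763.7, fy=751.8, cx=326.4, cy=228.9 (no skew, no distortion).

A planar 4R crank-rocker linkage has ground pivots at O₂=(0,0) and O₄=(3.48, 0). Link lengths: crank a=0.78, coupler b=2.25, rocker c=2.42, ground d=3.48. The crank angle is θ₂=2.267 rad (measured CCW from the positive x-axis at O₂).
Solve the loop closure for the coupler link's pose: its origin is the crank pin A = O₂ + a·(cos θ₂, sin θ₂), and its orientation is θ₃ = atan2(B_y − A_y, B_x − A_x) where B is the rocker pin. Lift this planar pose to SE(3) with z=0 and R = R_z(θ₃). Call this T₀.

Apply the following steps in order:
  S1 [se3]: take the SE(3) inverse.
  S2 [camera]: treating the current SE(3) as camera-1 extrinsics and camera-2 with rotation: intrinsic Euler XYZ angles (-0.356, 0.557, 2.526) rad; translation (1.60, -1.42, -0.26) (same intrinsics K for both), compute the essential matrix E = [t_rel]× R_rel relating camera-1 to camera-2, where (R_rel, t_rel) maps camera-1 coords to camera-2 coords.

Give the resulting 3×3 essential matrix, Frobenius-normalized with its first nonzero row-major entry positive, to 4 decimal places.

source (fourbar_fk): coupler pose = R=[0.9193 -0.3935 0.0000; 0.3935 0.9193 0.0000; 0.0000 0.0000 1.0000], t=(-0.5002, 0.5985, 0.0000)
after S1 (invert_se3): R=[0.9193 0.3935 0.0000; -0.3935 0.9193 0.0000; 0.0000 0.0000 1.0000], t=(0.2244, -0.7470, 0.0000)
after S2 (essential): [0.2291 0.2543 0.4452; 0.1725 0.1901 0.3447; 0.3042 0.4772 -0.4240]

matrix = [0.2291 0.2543 0.4452; 0.1725 0.1901 0.3447; 0.3042 0.4772 -0.4240]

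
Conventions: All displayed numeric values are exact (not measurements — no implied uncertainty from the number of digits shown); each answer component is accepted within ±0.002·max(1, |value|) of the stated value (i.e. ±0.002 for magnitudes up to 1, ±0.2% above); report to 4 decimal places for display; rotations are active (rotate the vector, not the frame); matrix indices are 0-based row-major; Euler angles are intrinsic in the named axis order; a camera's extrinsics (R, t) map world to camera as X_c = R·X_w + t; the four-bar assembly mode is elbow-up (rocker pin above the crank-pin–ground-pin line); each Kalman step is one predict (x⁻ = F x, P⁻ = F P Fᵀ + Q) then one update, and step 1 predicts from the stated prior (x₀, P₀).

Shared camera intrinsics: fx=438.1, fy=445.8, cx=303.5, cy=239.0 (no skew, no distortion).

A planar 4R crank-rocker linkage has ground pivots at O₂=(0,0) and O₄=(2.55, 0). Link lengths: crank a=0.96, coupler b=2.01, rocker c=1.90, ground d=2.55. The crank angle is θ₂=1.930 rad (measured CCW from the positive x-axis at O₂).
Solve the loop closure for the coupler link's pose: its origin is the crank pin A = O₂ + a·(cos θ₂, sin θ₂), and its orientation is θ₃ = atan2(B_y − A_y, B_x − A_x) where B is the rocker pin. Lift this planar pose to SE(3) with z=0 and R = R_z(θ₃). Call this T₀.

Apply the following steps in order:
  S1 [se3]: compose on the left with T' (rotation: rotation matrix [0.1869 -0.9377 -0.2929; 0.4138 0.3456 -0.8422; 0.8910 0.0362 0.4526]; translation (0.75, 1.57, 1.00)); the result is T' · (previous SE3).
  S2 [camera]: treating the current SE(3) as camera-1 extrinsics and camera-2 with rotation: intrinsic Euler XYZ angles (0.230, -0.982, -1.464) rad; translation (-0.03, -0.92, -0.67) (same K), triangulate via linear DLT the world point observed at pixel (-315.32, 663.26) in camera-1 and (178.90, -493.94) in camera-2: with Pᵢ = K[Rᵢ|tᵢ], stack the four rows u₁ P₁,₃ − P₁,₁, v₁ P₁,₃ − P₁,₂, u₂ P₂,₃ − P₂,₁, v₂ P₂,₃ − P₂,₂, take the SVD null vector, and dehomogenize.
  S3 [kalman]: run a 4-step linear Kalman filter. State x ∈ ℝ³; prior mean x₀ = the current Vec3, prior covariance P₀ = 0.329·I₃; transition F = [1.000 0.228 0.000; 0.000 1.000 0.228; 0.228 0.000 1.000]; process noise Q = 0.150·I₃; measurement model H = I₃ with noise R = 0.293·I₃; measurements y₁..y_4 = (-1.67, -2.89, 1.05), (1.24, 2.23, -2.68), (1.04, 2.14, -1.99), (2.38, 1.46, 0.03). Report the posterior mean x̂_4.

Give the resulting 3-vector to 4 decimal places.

result = (1.7542, 1.3294, -0.5087)

source (fourbar_fk): coupler pose = R=[0.9352 -0.3542 0.0000; 0.3542 0.9352 0.0000; 0.0000 0.0000 1.0000], t=(-0.3375, 0.8987, 0.0000)
after S1 (compose_se3): R=[-0.1574 -0.9431 -0.2929; 0.5094 0.1766 -0.8422; 0.8460 -0.2817 0.4526], t=(-0.1558, 1.7409, 0.7319)
after S2 (triangulate): (0.4129, 1.2765, 1.1705)
after S3 (kf_track): (1.7542, 1.3294, -0.5087)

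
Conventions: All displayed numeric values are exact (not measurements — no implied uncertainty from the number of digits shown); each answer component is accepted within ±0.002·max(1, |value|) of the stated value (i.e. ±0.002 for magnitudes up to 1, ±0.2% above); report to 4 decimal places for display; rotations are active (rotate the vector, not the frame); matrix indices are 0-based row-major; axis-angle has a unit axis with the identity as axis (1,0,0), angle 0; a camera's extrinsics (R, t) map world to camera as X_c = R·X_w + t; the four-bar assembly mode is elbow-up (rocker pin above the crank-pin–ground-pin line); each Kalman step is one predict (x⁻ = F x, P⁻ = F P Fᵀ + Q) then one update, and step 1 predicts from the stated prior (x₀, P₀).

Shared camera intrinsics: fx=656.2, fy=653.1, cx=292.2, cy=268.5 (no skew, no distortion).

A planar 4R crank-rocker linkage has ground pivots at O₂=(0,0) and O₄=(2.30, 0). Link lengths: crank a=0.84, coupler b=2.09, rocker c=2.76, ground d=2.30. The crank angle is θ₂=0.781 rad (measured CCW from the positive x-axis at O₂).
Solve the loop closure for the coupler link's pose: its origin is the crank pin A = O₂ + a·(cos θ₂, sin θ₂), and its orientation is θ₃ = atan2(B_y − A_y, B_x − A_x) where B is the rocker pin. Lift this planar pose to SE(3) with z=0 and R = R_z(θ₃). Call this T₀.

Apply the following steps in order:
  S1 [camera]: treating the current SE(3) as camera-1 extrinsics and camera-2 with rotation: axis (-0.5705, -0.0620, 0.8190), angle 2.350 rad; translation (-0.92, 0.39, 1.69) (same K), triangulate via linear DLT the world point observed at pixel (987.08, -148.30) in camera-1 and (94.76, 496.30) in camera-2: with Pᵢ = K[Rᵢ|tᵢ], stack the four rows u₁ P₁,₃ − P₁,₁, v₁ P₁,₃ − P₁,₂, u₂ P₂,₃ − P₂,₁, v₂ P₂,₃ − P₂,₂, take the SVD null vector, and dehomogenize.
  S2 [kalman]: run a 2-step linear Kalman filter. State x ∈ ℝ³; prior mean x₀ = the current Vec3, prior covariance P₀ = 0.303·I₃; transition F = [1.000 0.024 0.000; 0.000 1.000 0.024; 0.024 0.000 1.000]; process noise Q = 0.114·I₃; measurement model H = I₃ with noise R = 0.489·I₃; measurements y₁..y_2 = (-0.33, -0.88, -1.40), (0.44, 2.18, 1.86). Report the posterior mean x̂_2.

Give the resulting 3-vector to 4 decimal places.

result = (-0.3169, 0.0722, 0.9928)

source (fourbar_fk): coupler pose = R=[0.3282 -0.9446 0.0000; 0.9446 0.3282 0.0000; 0.0000 0.0000 1.0000], t=(0.5966, 0.5914, 0.0000)
after S1 (triangulate): (-1.2366, -1.9155, 1.8888)
after S2 (kf_track): (-0.3169, 0.0722, 0.9928)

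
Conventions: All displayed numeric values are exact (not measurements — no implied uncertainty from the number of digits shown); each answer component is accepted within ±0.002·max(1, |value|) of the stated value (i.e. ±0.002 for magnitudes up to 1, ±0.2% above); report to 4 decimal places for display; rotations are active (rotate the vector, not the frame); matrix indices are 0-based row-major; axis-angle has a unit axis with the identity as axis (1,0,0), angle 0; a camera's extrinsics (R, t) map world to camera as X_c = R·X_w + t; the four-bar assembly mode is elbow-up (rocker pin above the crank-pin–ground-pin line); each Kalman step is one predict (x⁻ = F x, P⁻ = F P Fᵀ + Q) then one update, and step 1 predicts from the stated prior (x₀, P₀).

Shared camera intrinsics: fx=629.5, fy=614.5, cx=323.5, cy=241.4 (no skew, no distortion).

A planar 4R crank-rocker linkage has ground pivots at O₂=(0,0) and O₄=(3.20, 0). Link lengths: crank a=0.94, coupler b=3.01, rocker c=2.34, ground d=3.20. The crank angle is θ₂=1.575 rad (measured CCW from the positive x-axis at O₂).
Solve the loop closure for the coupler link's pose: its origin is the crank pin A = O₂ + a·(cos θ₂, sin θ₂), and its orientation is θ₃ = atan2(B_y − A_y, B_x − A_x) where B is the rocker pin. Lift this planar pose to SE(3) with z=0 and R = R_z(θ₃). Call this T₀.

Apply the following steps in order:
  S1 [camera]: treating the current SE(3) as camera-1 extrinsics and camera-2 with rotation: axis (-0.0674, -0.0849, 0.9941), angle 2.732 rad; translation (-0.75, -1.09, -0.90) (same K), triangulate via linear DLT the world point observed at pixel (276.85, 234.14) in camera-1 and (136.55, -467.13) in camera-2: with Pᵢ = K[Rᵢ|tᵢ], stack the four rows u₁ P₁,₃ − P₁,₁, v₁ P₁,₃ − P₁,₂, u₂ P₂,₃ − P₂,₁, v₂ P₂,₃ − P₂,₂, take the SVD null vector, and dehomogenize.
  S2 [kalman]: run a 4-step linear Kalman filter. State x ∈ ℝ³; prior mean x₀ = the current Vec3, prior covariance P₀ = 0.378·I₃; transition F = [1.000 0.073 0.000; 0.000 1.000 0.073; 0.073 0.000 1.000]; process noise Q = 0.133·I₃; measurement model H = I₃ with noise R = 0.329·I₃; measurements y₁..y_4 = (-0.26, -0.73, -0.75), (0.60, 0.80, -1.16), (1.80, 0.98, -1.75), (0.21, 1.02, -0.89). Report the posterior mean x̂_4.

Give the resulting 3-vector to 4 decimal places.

result = (0.6025, 0.6788, -0.9517)

source (fourbar_fk): coupler pose = R=[0.8948 -0.4464 0.0000; 0.4464 0.8948 0.0000; 0.0000 0.0000 1.0000], t=(-0.0040, 0.9400, 0.0000)
after S1 (triangulate): (-0.5150, -0.8118, 1.3820)
after S2 (kf_track): (0.6025, 0.6788, -0.9517)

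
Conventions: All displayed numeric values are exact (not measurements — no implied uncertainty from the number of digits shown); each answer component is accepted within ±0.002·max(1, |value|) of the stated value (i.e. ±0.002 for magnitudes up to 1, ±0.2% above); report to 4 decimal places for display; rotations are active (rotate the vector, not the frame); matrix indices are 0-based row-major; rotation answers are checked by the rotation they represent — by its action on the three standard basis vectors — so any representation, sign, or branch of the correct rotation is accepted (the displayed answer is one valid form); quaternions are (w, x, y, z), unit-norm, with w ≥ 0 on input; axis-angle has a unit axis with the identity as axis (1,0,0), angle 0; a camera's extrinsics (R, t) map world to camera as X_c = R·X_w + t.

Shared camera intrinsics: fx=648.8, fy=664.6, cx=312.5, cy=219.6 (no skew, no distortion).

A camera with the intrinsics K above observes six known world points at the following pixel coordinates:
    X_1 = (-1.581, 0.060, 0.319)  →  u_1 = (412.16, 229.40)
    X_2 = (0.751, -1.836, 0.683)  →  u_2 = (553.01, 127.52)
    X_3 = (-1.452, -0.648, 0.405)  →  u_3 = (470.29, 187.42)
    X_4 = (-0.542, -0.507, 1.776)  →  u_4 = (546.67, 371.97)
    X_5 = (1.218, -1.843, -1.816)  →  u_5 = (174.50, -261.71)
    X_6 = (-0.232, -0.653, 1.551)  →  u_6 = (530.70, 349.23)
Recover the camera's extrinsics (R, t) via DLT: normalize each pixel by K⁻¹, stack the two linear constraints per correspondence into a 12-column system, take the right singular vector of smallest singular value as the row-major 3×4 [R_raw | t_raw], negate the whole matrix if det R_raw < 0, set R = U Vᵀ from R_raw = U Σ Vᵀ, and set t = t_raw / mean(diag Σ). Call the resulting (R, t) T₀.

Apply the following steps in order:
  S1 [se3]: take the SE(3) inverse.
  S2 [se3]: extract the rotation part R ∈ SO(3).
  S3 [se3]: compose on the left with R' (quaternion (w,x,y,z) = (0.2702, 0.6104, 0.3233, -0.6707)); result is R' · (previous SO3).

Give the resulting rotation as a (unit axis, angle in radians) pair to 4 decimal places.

source (pnp_recover): camera pose = R=[-0.5091 -0.6073 0.6099; 0.1727 0.6221 0.7636; -0.8432 0.4941 -0.2118], t=(-0.0501, 0.0800, 4.6494)
after S1 (invert_se3): R=[-0.5091 0.1727 -0.8432; -0.6073 0.6221 0.4941; 0.6099 0.7636 -0.2118], t=(3.8811, -2.3773, 0.9544)
after S2 (rot_of_se3): [-0.5091 0.1727 -0.8432; -0.6073 0.6221 0.4941; 0.6099 0.7636 -0.2118]
after S3 (compose_so3): [-0.7973 -0.0396 0.6023; -0.0904 -0.9787 -0.1841; 0.5967 -0.2012 0.7768]

rotation (axis_angle) = ((-0.3181, 0.1022, -0.9425), 3.1146)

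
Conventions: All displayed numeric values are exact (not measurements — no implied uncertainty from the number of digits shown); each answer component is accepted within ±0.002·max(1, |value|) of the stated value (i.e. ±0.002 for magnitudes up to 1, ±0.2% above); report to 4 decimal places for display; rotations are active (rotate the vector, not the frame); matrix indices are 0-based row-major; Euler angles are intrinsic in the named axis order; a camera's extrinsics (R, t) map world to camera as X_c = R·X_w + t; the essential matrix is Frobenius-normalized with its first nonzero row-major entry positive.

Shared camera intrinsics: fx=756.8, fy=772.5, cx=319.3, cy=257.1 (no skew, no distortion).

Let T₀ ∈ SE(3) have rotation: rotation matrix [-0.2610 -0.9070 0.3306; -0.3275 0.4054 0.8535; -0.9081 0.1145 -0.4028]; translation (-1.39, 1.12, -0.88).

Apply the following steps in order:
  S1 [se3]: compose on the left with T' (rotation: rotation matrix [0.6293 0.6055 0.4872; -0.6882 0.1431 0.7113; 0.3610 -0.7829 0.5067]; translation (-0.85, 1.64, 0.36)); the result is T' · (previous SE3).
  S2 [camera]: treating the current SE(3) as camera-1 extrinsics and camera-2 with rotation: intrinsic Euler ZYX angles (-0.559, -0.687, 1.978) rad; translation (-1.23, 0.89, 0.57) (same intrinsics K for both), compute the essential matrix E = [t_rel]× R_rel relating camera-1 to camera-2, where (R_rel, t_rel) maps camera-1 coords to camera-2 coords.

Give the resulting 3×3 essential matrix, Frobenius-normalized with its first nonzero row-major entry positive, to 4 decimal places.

matrix = [0.3018 -0.4402 -0.4520; -0.4070 -0.4686 0.2396; -0.1006 -0.2403 0.0159]

after S1 (compose_se3): R=[-0.8049 -0.2696 0.5286; -0.5131 0.7636 -0.3920; -0.2980 -0.5867 -0.7530], t=(-1.4753, 2.1309, -1.4645)
after S2 (essential): [0.3018 -0.4402 -0.4520; -0.4070 -0.4686 0.2396; -0.1006 -0.2403 0.0159]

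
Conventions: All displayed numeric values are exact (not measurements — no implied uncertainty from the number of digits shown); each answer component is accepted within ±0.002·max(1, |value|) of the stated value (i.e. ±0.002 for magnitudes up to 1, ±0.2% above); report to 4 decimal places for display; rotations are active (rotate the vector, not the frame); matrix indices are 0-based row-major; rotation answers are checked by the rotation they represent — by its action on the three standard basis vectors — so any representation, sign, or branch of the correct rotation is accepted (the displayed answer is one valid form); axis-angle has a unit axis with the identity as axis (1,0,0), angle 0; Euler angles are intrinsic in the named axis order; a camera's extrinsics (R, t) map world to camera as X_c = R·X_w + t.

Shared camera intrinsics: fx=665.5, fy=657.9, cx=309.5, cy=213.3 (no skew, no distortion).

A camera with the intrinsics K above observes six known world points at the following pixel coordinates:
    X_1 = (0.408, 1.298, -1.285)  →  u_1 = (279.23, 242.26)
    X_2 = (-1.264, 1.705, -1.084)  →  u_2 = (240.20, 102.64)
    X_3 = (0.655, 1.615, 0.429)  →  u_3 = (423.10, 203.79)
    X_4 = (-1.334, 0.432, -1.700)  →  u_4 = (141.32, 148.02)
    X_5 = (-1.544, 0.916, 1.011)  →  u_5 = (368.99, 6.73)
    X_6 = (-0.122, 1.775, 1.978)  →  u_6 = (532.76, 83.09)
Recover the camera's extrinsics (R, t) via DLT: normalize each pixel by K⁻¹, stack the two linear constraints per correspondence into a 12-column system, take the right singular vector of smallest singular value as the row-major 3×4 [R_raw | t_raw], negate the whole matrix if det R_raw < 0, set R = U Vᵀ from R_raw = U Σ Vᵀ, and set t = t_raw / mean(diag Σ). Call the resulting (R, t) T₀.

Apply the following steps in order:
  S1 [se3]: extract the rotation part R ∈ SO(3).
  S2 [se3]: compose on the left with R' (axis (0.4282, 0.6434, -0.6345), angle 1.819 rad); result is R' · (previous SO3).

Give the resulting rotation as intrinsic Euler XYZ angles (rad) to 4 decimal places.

rotation (euler_xyz) = (-3.0270, -0.4674, 0.1403)

source (pnp_recover): camera pose = R=[0.4506 0.3203 0.8333; 0.8663 -0.3825 -0.3213; 0.2158 0.8666 -0.4498], t=(0.1101, 0.0802, 6.1475)
after S1 (rot_of_se3): [0.4506 0.3203 0.8333; 0.8663 -0.3825 -0.3213; 0.2158 0.8666 -0.4498]
after S2 (compose_so3): [0.8840 -0.1248 -0.4506; -0.0879 -0.9909 0.1021; -0.4592 -0.0506 -0.8869]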